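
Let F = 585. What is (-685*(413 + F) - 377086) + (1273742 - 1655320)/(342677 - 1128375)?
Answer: -416701029095/392849 ≈ -1.0607e+6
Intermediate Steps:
(-685*(413 + F) - 377086) + (1273742 - 1655320)/(342677 - 1128375) = (-685*(413 + 585) - 377086) + (1273742 - 1655320)/(342677 - 1128375) = (-685*998 - 377086) - 381578/(-785698) = (-683630 - 377086) - 381578*(-1/785698) = -1060716 + 190789/392849 = -416701029095/392849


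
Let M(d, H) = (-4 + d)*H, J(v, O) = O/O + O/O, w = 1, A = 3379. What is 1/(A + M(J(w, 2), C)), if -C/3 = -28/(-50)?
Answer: 25/84559 ≈ 0.00029565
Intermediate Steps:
J(v, O) = 2 (J(v, O) = 1 + 1 = 2)
C = -42/25 (C = -(-84)/(-50) = -(-84)*(-1)/50 = -3*14/25 = -42/25 ≈ -1.6800)
M(d, H) = H*(-4 + d)
1/(A + M(J(w, 2), C)) = 1/(3379 - 42*(-4 + 2)/25) = 1/(3379 - 42/25*(-2)) = 1/(3379 + 84/25) = 1/(84559/25) = 25/84559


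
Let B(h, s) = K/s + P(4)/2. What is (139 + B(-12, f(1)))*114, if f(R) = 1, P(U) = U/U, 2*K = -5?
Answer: 15618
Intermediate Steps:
K = -5/2 (K = (½)*(-5) = -5/2 ≈ -2.5000)
P(U) = 1
B(h, s) = ½ - 5/(2*s) (B(h, s) = -5/(2*s) + 1/2 = -5/(2*s) + 1*(½) = -5/(2*s) + ½ = ½ - 5/(2*s))
(139 + B(-12, f(1)))*114 = (139 + (½)*(-5 + 1)/1)*114 = (139 + (½)*1*(-4))*114 = (139 - 2)*114 = 137*114 = 15618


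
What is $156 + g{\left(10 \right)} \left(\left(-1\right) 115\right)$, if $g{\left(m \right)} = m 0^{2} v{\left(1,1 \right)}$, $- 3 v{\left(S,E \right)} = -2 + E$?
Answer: $156$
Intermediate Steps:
$v{\left(S,E \right)} = \frac{2}{3} - \frac{E}{3}$ ($v{\left(S,E \right)} = - \frac{-2 + E}{3} = \frac{2}{3} - \frac{E}{3}$)
$g{\left(m \right)} = 0$ ($g{\left(m \right)} = m 0^{2} \left(\frac{2}{3} - \frac{1}{3}\right) = m 0 \left(\frac{2}{3} - \frac{1}{3}\right) = 0 \cdot \frac{1}{3} = 0$)
$156 + g{\left(10 \right)} \left(\left(-1\right) 115\right) = 156 + 0 \left(\left(-1\right) 115\right) = 156 + 0 \left(-115\right) = 156 + 0 = 156$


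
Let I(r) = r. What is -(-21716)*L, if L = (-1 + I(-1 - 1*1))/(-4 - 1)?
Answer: 65148/5 ≈ 13030.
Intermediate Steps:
L = 3/5 (L = (-1 + (-1 - 1*1))/(-4 - 1) = (-1 + (-1 - 1))/(-5) = (-1 - 2)*(-1/5) = -3*(-1/5) = 3/5 ≈ 0.60000)
-(-21716)*L = -(-21716)*3/5 = -1*(-65148/5) = 65148/5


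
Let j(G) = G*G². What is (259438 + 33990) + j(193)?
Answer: 7482485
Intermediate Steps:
j(G) = G³
(259438 + 33990) + j(193) = (259438 + 33990) + 193³ = 293428 + 7189057 = 7482485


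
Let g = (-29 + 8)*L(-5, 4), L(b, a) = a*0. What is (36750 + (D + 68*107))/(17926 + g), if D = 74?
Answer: 22050/8963 ≈ 2.4601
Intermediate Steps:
L(b, a) = 0
g = 0 (g = (-29 + 8)*0 = -21*0 = 0)
(36750 + (D + 68*107))/(17926 + g) = (36750 + (74 + 68*107))/(17926 + 0) = (36750 + (74 + 7276))/17926 = (36750 + 7350)*(1/17926) = 44100*(1/17926) = 22050/8963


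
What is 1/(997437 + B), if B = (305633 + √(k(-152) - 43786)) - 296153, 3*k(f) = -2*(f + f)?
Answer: 3020751/3041645665417 - 5*I*√15690/3041645665417 ≈ 9.9313e-7 - 2.0591e-10*I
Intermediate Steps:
k(f) = -4*f/3 (k(f) = (-2*(f + f))/3 = (-4*f)/3 = -4*f/3)
B = 9480 + 5*I*√15690/3 (B = (305633 + √(-4/3*(-152) - 43786)) - 296153 = (305633 + √(608/3 - 43786)) - 296153 = (305633 + √(-130750/3)) - 296153 = (305633 + 5*I*√15690/3) - 296153 = 9480 + 5*I*√15690/3 ≈ 9480.0 + 208.77*I)
1/(997437 + B) = 1/(997437 + (9480 + 5*I*√15690/3)) = 1/(1006917 + 5*I*√15690/3)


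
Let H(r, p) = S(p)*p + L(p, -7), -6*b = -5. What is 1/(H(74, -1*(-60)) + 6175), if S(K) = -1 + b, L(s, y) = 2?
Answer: 1/6167 ≈ 0.00016215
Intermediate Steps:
b = ⅚ (b = -⅙*(-5) = ⅚ ≈ 0.83333)
S(K) = -⅙ (S(K) = -1 + ⅚ = -⅙)
H(r, p) = 2 - p/6 (H(r, p) = -p/6 + 2 = 2 - p/6)
1/(H(74, -1*(-60)) + 6175) = 1/((2 - (-1)*(-60)/6) + 6175) = 1/((2 - ⅙*60) + 6175) = 1/((2 - 10) + 6175) = 1/(-8 + 6175) = 1/6167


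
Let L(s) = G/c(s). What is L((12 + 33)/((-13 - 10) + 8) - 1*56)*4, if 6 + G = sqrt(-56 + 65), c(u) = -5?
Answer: 12/5 ≈ 2.4000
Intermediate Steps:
G = -3 (G = -6 + sqrt(-56 + 65) = -6 + sqrt(9) = -6 + 3 = -3)
L(s) = 3/5 (L(s) = -3/(-5) = -3*(-1/5) = 3/5)
L((12 + 33)/((-13 - 10) + 8) - 1*56)*4 = (3/5)*4 = 12/5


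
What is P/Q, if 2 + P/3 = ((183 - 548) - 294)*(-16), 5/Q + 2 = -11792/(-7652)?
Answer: -27767628/9565 ≈ -2903.0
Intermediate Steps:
Q = -9565/878 (Q = 5/(-2 - 11792/(-7652)) = 5/(-2 - 11792*(-1/7652)) = 5/(-2 + 2948/1913) = 5/(-878/1913) = 5*(-1913/878) = -9565/878 ≈ -10.894)
P = 31626 (P = -6 + 3*(((183 - 548) - 294)*(-16)) = -6 + 3*((-365 - 294)*(-16)) = -6 + 3*(-659*(-16)) = -6 + 3*10544 = -6 + 31632 = 31626)
P/Q = 31626/(-9565/878) = 31626*(-878/9565) = -27767628/9565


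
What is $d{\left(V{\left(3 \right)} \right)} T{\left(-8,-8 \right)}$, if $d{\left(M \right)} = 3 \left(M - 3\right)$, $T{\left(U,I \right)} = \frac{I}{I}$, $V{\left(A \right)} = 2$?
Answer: $-3$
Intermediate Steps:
$T{\left(U,I \right)} = 1$
$d{\left(M \right)} = -9 + 3 M$ ($d{\left(M \right)} = 3 \left(-3 + M\right) = -9 + 3 M$)
$d{\left(V{\left(3 \right)} \right)} T{\left(-8,-8 \right)} = \left(-9 + 3 \cdot 2\right) 1 = \left(-9 + 6\right) 1 = \left(-3\right) 1 = -3$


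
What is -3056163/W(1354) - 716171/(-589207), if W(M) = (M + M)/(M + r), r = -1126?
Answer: -102640135218470/398893139 ≈ -2.5731e+5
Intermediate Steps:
W(M) = 2*M/(-1126 + M) (W(M) = (M + M)/(M - 1126) = (2*M)/(-1126 + M) = 2*M/(-1126 + M))
-3056163/W(1354) - 716171/(-589207) = -3056163/(2*1354/(-1126 + 1354)) - 716171/(-589207) = -3056163/(2*1354/228) - 716171*(-1/589207) = -3056163/(2*1354*(1/228)) + 716171/589207 = -3056163/677/57 + 716171/589207 = -3056163*57/677 + 716171/589207 = -174201291/677 + 716171/589207 = -102640135218470/398893139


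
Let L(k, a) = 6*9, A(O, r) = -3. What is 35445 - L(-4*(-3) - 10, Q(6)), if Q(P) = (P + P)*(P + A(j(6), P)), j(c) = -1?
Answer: 35391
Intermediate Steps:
Q(P) = 2*P*(-3 + P) (Q(P) = (P + P)*(P - 3) = (2*P)*(-3 + P) = 2*P*(-3 + P))
L(k, a) = 54
35445 - L(-4*(-3) - 10, Q(6)) = 35445 - 1*54 = 35445 - 54 = 35391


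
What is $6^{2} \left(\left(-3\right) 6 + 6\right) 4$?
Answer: $-1728$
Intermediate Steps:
$6^{2} \left(\left(-3\right) 6 + 6\right) 4 = 36 \left(-18 + 6\right) 4 = 36 \left(-12\right) 4 = \left(-432\right) 4 = -1728$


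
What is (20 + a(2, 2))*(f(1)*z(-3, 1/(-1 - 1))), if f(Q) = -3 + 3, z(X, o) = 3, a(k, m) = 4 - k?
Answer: 0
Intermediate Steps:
f(Q) = 0
(20 + a(2, 2))*(f(1)*z(-3, 1/(-1 - 1))) = (20 + (4 - 1*2))*(0*3) = (20 + (4 - 2))*0 = (20 + 2)*0 = 22*0 = 0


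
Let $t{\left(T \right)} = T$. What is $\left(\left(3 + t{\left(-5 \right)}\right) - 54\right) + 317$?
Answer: $261$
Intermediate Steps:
$\left(\left(3 + t{\left(-5 \right)}\right) - 54\right) + 317 = \left(\left(3 - 5\right) - 54\right) + 317 = \left(-2 - 54\right) + 317 = -56 + 317 = 261$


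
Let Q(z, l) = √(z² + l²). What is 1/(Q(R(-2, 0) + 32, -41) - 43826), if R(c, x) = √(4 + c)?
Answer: -1/(43826 - √(1681 + (32 + √2)²)) ≈ -2.2845e-5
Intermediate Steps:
Q(z, l) = √(l² + z²)
1/(Q(R(-2, 0) + 32, -41) - 43826) = 1/(√((-41)² + (√(4 - 2) + 32)²) - 43826) = 1/(√(1681 + (√2 + 32)²) - 43826) = 1/(√(1681 + (32 + √2)²) - 43826) = 1/(-43826 + √(1681 + (32 + √2)²))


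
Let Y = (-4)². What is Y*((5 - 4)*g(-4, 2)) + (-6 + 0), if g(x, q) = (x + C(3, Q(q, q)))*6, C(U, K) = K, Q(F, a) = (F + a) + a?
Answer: 186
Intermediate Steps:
Q(F, a) = F + 2*a
g(x, q) = 6*x + 18*q (g(x, q) = (x + (q + 2*q))*6 = (x + 3*q)*6 = 6*x + 18*q)
Y = 16
Y*((5 - 4)*g(-4, 2)) + (-6 + 0) = 16*((5 - 4)*(6*(-4) + 18*2)) + (-6 + 0) = 16*(1*(-24 + 36)) - 6 = 16*(1*12) - 6 = 16*12 - 6 = 192 - 6 = 186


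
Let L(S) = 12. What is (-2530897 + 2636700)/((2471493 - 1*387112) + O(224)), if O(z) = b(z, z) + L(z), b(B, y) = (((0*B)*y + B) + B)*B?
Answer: 105803/2184745 ≈ 0.048428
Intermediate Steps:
b(B, y) = 2*B**2 (b(B, y) = ((0*y + B) + B)*B = ((0 + B) + B)*B = (B + B)*B = (2*B)*B = 2*B**2)
O(z) = 12 + 2*z**2 (O(z) = 2*z**2 + 12 = 12 + 2*z**2)
(-2530897 + 2636700)/((2471493 - 1*387112) + O(224)) = (-2530897 + 2636700)/((2471493 - 1*387112) + (12 + 2*224**2)) = 105803/((2471493 - 387112) + (12 + 2*50176)) = 105803/(2084381 + (12 + 100352)) = 105803/(2084381 + 100364) = 105803/2184745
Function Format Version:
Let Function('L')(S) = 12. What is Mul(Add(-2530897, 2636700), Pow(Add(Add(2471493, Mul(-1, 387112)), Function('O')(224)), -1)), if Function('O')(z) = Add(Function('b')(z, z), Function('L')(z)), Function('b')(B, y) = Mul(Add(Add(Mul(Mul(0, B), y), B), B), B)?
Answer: Rational(105803, 2184745) ≈ 0.048428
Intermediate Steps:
Function('b')(B, y) = Mul(2, Pow(B, 2)) (Function('b')(B, y) = Mul(Add(Add(Mul(0, y), B), B), B) = Mul(Add(Add(0, B), B), B) = Mul(Add(B, B), B) = Mul(Mul(2, B), B) = Mul(2, Pow(B, 2)))
Function('O')(z) = Add(12, Mul(2, Pow(z, 2))) (Function('O')(z) = Add(Mul(2, Pow(z, 2)), 12) = Add(12, Mul(2, Pow(z, 2))))
Mul(Add(-2530897, 2636700), Pow(Add(Add(2471493, Mul(-1, 387112)), Function('O')(224)), -1)) = Mul(Add(-2530897, 2636700), Pow(Add(Add(2471493, Mul(-1, 387112)), Add(12, Mul(2, Pow(224, 2)))), -1)) = Mul(105803, Pow(Add(Add(2471493, -387112), Add(12, Mul(2, 50176))), -1)) = Mul(105803, Pow(Add(2084381, Add(12, 100352)), -1)) = Mul(105803, Pow(Add(2084381, 100364), -1)) = Mul(105803, Pow(2184745, -1)) = Mul(105803, Rational(1, 2184745)) = Rational(105803, 2184745)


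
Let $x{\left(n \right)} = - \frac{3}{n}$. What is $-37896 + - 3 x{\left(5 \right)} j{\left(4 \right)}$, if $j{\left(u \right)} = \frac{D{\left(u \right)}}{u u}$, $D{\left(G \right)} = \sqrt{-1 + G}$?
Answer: $-37896 + \frac{9 \sqrt{3}}{80} \approx -37896.0$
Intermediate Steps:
$j{\left(u \right)} = \frac{\sqrt{-1 + u}}{u^{2}}$ ($j{\left(u \right)} = \frac{\sqrt{-1 + u}}{u u} = \frac{\sqrt{-1 + u}}{u^{2}}$)
$-37896 + - 3 x{\left(5 \right)} j{\left(4 \right)} = -37896 + - 3 \left(- \frac{3}{5}\right) \frac{\sqrt{-1 + 4}}{16} = -37896 + - 3 \left(\left(-3\right) \frac{1}{5}\right) \frac{\sqrt{3}}{16} = -37896 + \left(-3\right) \left(- \frac{3}{5}\right) \frac{\sqrt{3}}{16} = -37896 + \frac{9 \frac{\sqrt{3}}{16}}{5} = -37896 + \frac{9 \sqrt{3}}{80}$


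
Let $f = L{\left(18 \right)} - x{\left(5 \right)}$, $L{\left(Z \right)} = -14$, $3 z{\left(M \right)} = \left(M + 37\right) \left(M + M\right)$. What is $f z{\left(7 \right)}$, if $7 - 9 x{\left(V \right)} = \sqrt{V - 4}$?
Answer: $- \frac{27104}{9} \approx -3011.6$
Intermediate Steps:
$z{\left(M \right)} = \frac{2 M \left(37 + M\right)}{3}$ ($z{\left(M \right)} = \frac{\left(M + 37\right) \left(M + M\right)}{3} = \frac{\left(37 + M\right) 2 M}{3} = \frac{2 M \left(37 + M\right)}{3}$)
$x{\left(V \right)} = \frac{7}{9} - \frac{\sqrt{-4 + V}}{9}$ ($x{\left(V \right)} = \frac{7}{9} - \frac{\sqrt{V - 4}}{9} = \frac{7}{9} - \frac{\sqrt{-4 + V}}{9}$)
$f = - \frac{44}{3}$ ($f = -14 - \left(\frac{7}{9} - \frac{\sqrt{-4 + 5}}{9}\right) = -14 - \left(\frac{7}{9} - \frac{\sqrt{1}}{9}\right) = -14 - \left(\frac{7}{9} - \frac{1}{9}\right) = -14 - \frac{2}{3} = - \frac{44}{3} \approx -14.667$)
$f z{\left(7 \right)} = - \frac{44 \cdot \frac{2}{3} \cdot 7 \left(37 + 7\right)}{3} = - \frac{44 \cdot \frac{2}{3} \cdot 7 \cdot 44}{3} = \left(- \frac{44}{3}\right) \frac{616}{3} = - \frac{27104}{9}$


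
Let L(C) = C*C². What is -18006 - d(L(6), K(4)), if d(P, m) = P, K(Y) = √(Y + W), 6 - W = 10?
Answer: -18222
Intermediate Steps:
W = -4 (W = 6 - 1*10 = 6 - 10 = -4)
K(Y) = √(-4 + Y) (K(Y) = √(Y - 4) = √(-4 + Y))
L(C) = C³
-18006 - d(L(6), K(4)) = -18006 - 1*6³ = -18006 - 1*216 = -18006 - 216 = -18222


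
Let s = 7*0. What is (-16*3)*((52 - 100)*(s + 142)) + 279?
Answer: 327447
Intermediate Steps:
s = 0
(-16*3)*((52 - 100)*(s + 142)) + 279 = (-16*3)*((52 - 100)*(0 + 142)) + 279 = -(-2304)*142 + 279 = -48*(-6816) + 279 = 327168 + 279 = 327447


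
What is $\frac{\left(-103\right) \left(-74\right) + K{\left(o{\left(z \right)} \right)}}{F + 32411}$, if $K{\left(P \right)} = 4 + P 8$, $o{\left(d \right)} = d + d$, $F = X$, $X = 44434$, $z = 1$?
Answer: $\frac{7642}{76845} \approx 0.099447$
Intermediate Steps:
$F = 44434$
$o{\left(d \right)} = 2 d$
$K{\left(P \right)} = 4 + 8 P$
$\frac{\left(-103\right) \left(-74\right) + K{\left(o{\left(z \right)} \right)}}{F + 32411} = \frac{\left(-103\right) \left(-74\right) + \left(4 + 8 \cdot 2 \cdot 1\right)}{44434 + 32411} = \frac{7622 + \left(4 + 8 \cdot 2\right)}{76845} = \left(7622 + \left(4 + 16\right)\right) \frac{1}{76845} = \left(7622 + 20\right) \frac{1}{76845} = 7642 \cdot \frac{1}{76845} = \frac{7642}{76845}$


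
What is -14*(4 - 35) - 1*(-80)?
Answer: 514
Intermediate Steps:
-14*(4 - 35) - 1*(-80) = -14*(-31) + 80 = 434 + 80 = 514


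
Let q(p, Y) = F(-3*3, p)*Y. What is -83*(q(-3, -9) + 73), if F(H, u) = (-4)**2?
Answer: 5893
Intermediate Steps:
F(H, u) = 16
q(p, Y) = 16*Y
-83*(q(-3, -9) + 73) = -83*(16*(-9) + 73) = -83*(-144 + 73) = -83*(-71) = 5893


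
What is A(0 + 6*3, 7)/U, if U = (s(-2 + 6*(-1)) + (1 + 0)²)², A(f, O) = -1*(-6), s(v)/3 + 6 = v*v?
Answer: 6/30625 ≈ 0.00019592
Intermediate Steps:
s(v) = -18 + 3*v² (s(v) = -18 + 3*(v*v) = -18 + 3*v²)
A(f, O) = 6
U = 30625 (U = ((-18 + 3*(-2 + 6*(-1))²) + (1 + 0)²)² = ((-18 + 3*(-2 - 6)²) + 1²)² = ((-18 + 3*(-8)²) + 1)² = ((-18 + 3*64) + 1)² = ((-18 + 192) + 1)² = (174 + 1)² = 175² = 30625)
A(0 + 6*3, 7)/U = 6/30625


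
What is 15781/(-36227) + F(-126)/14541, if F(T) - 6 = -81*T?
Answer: 1265573/4745737 ≈ 0.26668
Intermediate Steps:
F(T) = 6 - 81*T
15781/(-36227) + F(-126)/14541 = 15781/(-36227) + (6 - 81*(-126))/14541 = 15781*(-1/36227) + (6 + 10206)*(1/14541) = -15781/36227 + 10212*(1/14541) = -15781/36227 + 92/131 = 1265573/4745737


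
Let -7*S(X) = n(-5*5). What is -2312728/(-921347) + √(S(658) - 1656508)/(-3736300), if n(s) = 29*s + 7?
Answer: 2312728/921347 - I*√81163866/26154100 ≈ 2.5102 - 0.00034446*I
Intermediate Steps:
n(s) = 7 + 29*s
S(X) = 718/7 (S(X) = -(7 + 29*(-5*5))/7 = -(7 + 29*(-25))/7 = -(7 - 725)/7 = -⅐*(-718) = 718/7)
-2312728/(-921347) + √(S(658) - 1656508)/(-3736300) = -2312728/(-921347) + √(718/7 - 1656508)/(-3736300) = -2312728*(-1/921347) + √(-11594838/7)*(-1/3736300) = 2312728/921347 + (I*√81163866/7)*(-1/3736300) = 2312728/921347 - I*√81163866/26154100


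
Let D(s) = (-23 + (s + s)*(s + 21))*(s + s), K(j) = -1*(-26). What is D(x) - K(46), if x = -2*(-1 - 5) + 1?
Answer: 22360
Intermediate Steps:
K(j) = 26
x = 13 (x = -2*(-6) + 1 = 12 + 1 = 13)
D(s) = 2*s*(-23 + 2*s*(21 + s)) (D(s) = (-23 + (2*s)*(21 + s))*(2*s) = (-23 + 2*s*(21 + s))*(2*s) = 2*s*(-23 + 2*s*(21 + s)))
D(x) - K(46) = 2*13*(-23 + 2*13² + 42*13) - 1*26 = 2*13*(-23 + 2*169 + 546) - 26 = 2*13*(-23 + 338 + 546) - 26 = 2*13*861 - 26 = 22386 - 26 = 22360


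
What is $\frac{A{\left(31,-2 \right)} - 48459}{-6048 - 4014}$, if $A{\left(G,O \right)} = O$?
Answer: $\frac{1127}{234} \approx 4.8162$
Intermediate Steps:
$\frac{A{\left(31,-2 \right)} - 48459}{-6048 - 4014} = \frac{-2 - 48459}{-6048 - 4014} = - \frac{48461}{-10062} = \left(-48461\right) \left(- \frac{1}{10062}\right) = \frac{1127}{234}$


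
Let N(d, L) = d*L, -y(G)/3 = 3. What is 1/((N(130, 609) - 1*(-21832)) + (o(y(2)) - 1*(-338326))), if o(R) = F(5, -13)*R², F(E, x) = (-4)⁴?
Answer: 1/460064 ≈ 2.1736e-6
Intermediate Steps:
y(G) = -9 (y(G) = -3*3 = -9)
F(E, x) = 256
o(R) = 256*R²
N(d, L) = L*d
1/((N(130, 609) - 1*(-21832)) + (o(y(2)) - 1*(-338326))) = 1/((609*130 - 1*(-21832)) + (256*(-9)² - 1*(-338326))) = 1/((79170 + 21832) + (256*81 + 338326)) = 1/(101002 + (20736 + 338326)) = 1/(101002 + 359062) = 1/460064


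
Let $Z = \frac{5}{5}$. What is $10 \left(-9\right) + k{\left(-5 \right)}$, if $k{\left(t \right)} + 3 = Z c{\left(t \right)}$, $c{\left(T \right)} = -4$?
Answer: $-97$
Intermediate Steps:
$Z = 1$ ($Z = 5 \cdot \frac{1}{5} = 1$)
$k{\left(t \right)} = -7$ ($k{\left(t \right)} = -3 + 1 \left(-4\right) = -3 - 4 = -7$)
$10 \left(-9\right) + k{\left(-5 \right)} = 10 \left(-9\right) - 7 = -90 - 7 = -97$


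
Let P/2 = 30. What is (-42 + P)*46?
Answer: 828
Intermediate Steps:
P = 60 (P = 2*30 = 60)
(-42 + P)*46 = (-42 + 60)*46 = 18*46 = 828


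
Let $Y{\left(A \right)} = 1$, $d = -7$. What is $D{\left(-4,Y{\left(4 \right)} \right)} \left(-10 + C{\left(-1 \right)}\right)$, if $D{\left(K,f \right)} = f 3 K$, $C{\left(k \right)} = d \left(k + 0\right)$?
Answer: $36$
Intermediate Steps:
$C{\left(k \right)} = - 7 k$ ($C{\left(k \right)} = - 7 \left(k + 0\right) = - 7 k$)
$D{\left(K,f \right)} = 3 K f$ ($D{\left(K,f \right)} = 3 f K = 3 K f$)
$D{\left(-4,Y{\left(4 \right)} \right)} \left(-10 + C{\left(-1 \right)}\right) = 3 \left(-4\right) 1 \left(-10 - -7\right) = - 12 \left(-10 + 7\right) = \left(-12\right) \left(-3\right) = 36$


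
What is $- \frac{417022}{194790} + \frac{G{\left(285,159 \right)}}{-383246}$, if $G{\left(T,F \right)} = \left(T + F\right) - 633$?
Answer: $- \frac{79892599051}{37326244170} \approx -2.1404$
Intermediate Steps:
$G{\left(T,F \right)} = -633 + F + T$ ($G{\left(T,F \right)} = \left(F + T\right) - 633 = -633 + F + T$)
$- \frac{417022}{194790} + \frac{G{\left(285,159 \right)}}{-383246} = - \frac{417022}{194790} + \frac{-633 + 159 + 285}{-383246} = \left(-417022\right) \frac{1}{194790} - - \frac{189}{383246} = - \frac{208511}{97395} + \frac{189}{383246} = - \frac{79892599051}{37326244170}$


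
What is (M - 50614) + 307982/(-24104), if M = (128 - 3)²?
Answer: -421841419/12052 ≈ -35002.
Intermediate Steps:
M = 15625 (M = 125² = 15625)
(M - 50614) + 307982/(-24104) = (15625 - 50614) + 307982/(-24104) = -34989 + 307982*(-1/24104) = -34989 - 153991/12052 = -421841419/12052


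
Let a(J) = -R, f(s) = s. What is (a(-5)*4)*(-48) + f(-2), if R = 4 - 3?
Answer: 190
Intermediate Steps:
R = 1
a(J) = -1 (a(J) = -1*1 = -1)
(a(-5)*4)*(-48) + f(-2) = -1*4*(-48) - 2 = -4*(-48) - 2 = 192 - 2 = 190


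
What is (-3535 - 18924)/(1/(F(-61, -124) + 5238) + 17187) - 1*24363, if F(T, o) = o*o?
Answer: -8632098919123/354292819 ≈ -24364.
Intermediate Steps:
F(T, o) = o²
(-3535 - 18924)/(1/(F(-61, -124) + 5238) + 17187) - 1*24363 = (-3535 - 18924)/(1/((-124)² + 5238) + 17187) - 1*24363 = -22459/(1/(15376 + 5238) + 17187) - 24363 = -22459/(1/20614 + 17187) - 24363 = -22459/354292819/20614 - 24363 = -22459*20614/354292819 - 24363 = -462969826/354292819 - 24363 = -8632098919123/354292819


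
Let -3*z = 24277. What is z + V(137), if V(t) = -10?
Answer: -24307/3 ≈ -8102.3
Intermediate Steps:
z = -24277/3 (z = -1/3*24277 = -24277/3 ≈ -8092.3)
z + V(137) = -24277/3 - 10 = -24307/3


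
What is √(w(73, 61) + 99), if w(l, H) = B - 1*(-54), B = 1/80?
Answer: √61205/20 ≈ 12.370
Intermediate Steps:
B = 1/80 ≈ 0.012500
w(l, H) = 4321/80 (w(l, H) = 1/80 - 1*(-54) = 1/80 + 54 = 4321/80)
√(w(73, 61) + 99) = √(4321/80 + 99) = √(12241/80) = √61205/20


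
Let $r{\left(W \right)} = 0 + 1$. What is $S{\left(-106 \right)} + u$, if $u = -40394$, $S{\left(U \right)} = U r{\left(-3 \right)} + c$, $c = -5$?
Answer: $-40505$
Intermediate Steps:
$r{\left(W \right)} = 1$
$S{\left(U \right)} = -5 + U$ ($S{\left(U \right)} = U 1 - 5 = U - 5 = -5 + U$)
$S{\left(-106 \right)} + u = \left(-5 - 106\right) - 40394 = -111 - 40394 = -40505$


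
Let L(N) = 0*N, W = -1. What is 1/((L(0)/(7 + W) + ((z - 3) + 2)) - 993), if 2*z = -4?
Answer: -1/996 ≈ -0.0010040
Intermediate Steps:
z = -2 (z = (½)*(-4) = -2)
L(N) = 0
1/((L(0)/(7 + W) + ((z - 3) + 2)) - 993) = 1/((0/(7 - 1) + ((-2 - 3) + 2)) - 993) = 1/((0/6 + (-5 + 2)) - 993) = 1/((0*(⅙) - 3) - 993) = 1/((0 - 3) - 993) = 1/(-3 - 993) = 1/(-996) = -1/996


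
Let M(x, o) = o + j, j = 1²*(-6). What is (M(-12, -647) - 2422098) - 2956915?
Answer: -5379666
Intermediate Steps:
j = -6 (j = 1*(-6) = -6)
M(x, o) = -6 + o (M(x, o) = o - 6 = -6 + o)
(M(-12, -647) - 2422098) - 2956915 = ((-6 - 647) - 2422098) - 2956915 = (-653 - 2422098) - 2956915 = -2422751 - 2956915 = -5379666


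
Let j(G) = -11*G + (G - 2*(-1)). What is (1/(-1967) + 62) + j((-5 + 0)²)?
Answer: -365863/1967 ≈ -186.00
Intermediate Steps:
j(G) = 2 - 10*G (j(G) = -11*G + (G + 2) = -11*G + (2 + G) = 2 - 10*G)
(1/(-1967) + 62) + j((-5 + 0)²) = (1/(-1967) + 62) + (2 - 10*(-5 + 0)²) = (-1/1967 + 62) + (2 - 10*(-5)²) = 121953/1967 + (2 - 10*25) = 121953/1967 + (2 - 250) = 121953/1967 - 248 = -365863/1967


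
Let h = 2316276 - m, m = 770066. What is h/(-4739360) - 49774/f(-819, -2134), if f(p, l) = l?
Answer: 11629864625/505689712 ≈ 22.998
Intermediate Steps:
h = 1546210 (h = 2316276 - 1*770066 = 2316276 - 770066 = 1546210)
h/(-4739360) - 49774/f(-819, -2134) = 1546210/(-4739360) - 49774/(-2134) = 1546210*(-1/4739360) - 49774*(-1/2134) = -154621/473936 + 24887/1067 = 11629864625/505689712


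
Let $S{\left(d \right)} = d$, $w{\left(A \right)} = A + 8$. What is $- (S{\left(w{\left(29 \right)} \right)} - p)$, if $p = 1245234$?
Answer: $1245197$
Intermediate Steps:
$w{\left(A \right)} = 8 + A$
$- (S{\left(w{\left(29 \right)} \right)} - p) = - (\left(8 + 29\right) - 1245234) = - (37 - 1245234) = \left(-1\right) \left(-1245197\right) = 1245197$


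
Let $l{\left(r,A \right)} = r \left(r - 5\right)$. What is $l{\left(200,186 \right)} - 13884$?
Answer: $25116$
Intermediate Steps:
$l{\left(r,A \right)} = r \left(-5 + r\right)$
$l{\left(200,186 \right)} - 13884 = 200 \left(-5 + 200\right) - 13884 = 200 \cdot 195 - 13884 = 39000 - 13884 = 25116$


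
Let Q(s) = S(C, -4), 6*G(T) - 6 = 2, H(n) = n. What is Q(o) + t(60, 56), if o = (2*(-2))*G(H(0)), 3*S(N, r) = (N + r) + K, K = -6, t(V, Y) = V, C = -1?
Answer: 169/3 ≈ 56.333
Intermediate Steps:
G(T) = 4/3 (G(T) = 1 + (⅙)*2 = 1 + ⅓ = 4/3)
S(N, r) = -2 + N/3 + r/3 (S(N, r) = ((N + r) - 6)/3 = (-6 + N + r)/3 = -2 + N/3 + r/3)
o = -16/3 (o = (2*(-2))*(4/3) = -4*4/3 = -16/3 ≈ -5.3333)
Q(s) = -11/3 (Q(s) = -2 + (⅓)*(-1) + (⅓)*(-4) = -2 - ⅓ - 4/3 = -11/3)
Q(o) + t(60, 56) = -11/3 + 60 = 169/3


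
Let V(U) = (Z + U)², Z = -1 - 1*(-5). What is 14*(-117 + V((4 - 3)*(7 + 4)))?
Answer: 1512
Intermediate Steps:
Z = 4 (Z = -1 + 5 = 4)
V(U) = (4 + U)²
14*(-117 + V((4 - 3)*(7 + 4))) = 14*(-117 + (4 + (4 - 3)*(7 + 4))²) = 14*(-117 + (4 + 1*11)²) = 14*(-117 + (4 + 11)²) = 14*(-117 + 15²) = 14*(-117 + 225) = 14*108 = 1512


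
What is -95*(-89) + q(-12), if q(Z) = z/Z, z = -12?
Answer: 8456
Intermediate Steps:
q(Z) = -12/Z
-95*(-89) + q(-12) = -95*(-89) - 12/(-12) = 8455 - 12*(-1/12) = 8455 + 1 = 8456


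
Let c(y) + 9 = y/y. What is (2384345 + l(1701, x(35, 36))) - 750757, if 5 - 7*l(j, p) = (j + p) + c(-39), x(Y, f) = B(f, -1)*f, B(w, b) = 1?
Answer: 11433392/7 ≈ 1.6333e+6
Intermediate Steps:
c(y) = -8 (c(y) = -9 + y/y = -9 + 1 = -8)
x(Y, f) = f (x(Y, f) = 1*f = f)
l(j, p) = 13/7 - j/7 - p/7 (l(j, p) = 5/7 - ((j + p) - 8)/7 = 5/7 - (-8 + j + p)/7 = 5/7 + (8/7 - j/7 - p/7) = 13/7 - j/7 - p/7)
(2384345 + l(1701, x(35, 36))) - 750757 = (2384345 + (13/7 - 1/7*1701 - 1/7*36)) - 750757 = (2384345 + (13/7 - 243 - 36/7)) - 750757 = (2384345 - 1724/7) - 750757 = 16688691/7 - 750757 = 11433392/7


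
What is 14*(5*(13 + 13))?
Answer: 1820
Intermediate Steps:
14*(5*(13 + 13)) = 14*(5*26) = 14*130 = 1820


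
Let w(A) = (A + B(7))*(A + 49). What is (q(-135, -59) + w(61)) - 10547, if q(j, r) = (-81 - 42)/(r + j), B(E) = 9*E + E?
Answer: 749545/194 ≈ 3863.6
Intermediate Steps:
B(E) = 10*E
q(j, r) = -123/(j + r)
w(A) = (49 + A)*(70 + A) (w(A) = (A + 10*7)*(A + 49) = (A + 70)*(49 + A) = (70 + A)*(49 + A) = (49 + A)*(70 + A))
(q(-135, -59) + w(61)) - 10547 = (-123/(-135 - 59) + (3430 + 61**2 + 119*61)) - 10547 = (-123/(-194) + (3430 + 3721 + 7259)) - 10547 = (-123*(-1/194) + 14410) - 10547 = (123/194 + 14410) - 10547 = 2795663/194 - 10547 = 749545/194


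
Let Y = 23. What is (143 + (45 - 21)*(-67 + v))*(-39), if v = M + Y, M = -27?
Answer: 60879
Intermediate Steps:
v = -4 (v = -27 + 23 = -4)
(143 + (45 - 21)*(-67 + v))*(-39) = (143 + (45 - 21)*(-67 - 4))*(-39) = (143 + 24*(-71))*(-39) = (143 - 1704)*(-39) = -1561*(-39) = 60879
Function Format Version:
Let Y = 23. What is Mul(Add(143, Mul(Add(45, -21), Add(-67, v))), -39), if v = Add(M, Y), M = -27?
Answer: 60879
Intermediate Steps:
v = -4 (v = Add(-27, 23) = -4)
Mul(Add(143, Mul(Add(45, -21), Add(-67, v))), -39) = Mul(Add(143, Mul(Add(45, -21), Add(-67, -4))), -39) = Mul(Add(143, Mul(24, -71)), -39) = Mul(Add(143, -1704), -39) = Mul(-1561, -39) = 60879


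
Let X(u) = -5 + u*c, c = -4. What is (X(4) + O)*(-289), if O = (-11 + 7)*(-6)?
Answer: -867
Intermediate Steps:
O = 24 (O = -4*(-6) = 24)
X(u) = -5 - 4*u (X(u) = -5 + u*(-4) = -5 - 4*u)
(X(4) + O)*(-289) = ((-5 - 4*4) + 24)*(-289) = ((-5 - 16) + 24)*(-289) = (-21 + 24)*(-289) = 3*(-289) = -867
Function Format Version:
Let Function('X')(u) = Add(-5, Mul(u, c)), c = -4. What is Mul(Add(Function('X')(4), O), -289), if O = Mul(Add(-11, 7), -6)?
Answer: -867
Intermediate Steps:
O = 24 (O = Mul(-4, -6) = 24)
Function('X')(u) = Add(-5, Mul(-4, u)) (Function('X')(u) = Add(-5, Mul(u, -4)) = Add(-5, Mul(-4, u)))
Mul(Add(Function('X')(4), O), -289) = Mul(Add(Add(-5, Mul(-4, 4)), 24), -289) = Mul(Add(Add(-5, -16), 24), -289) = Mul(Add(-21, 24), -289) = Mul(3, -289) = -867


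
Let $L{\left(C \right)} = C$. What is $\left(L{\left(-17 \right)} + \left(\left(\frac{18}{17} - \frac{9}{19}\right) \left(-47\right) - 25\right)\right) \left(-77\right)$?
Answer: $\frac{1728573}{323} \approx 5351.6$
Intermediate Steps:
$\left(L{\left(-17 \right)} + \left(\left(\frac{18}{17} - \frac{9}{19}\right) \left(-47\right) - 25\right)\right) \left(-77\right) = \left(-17 + \left(\left(\frac{18}{17} - \frac{9}{19}\right) \left(-47\right) - 25\right)\right) \left(-77\right) = \left(-17 + \left(\frac{189}{323} \left(-47\right) - 25\right)\right) \left(-77\right) = \left(-17 - \frac{16958}{323}\right) \left(-77\right) = \left(- \frac{22449}{323}\right) \left(-77\right) = \frac{1728573}{323}$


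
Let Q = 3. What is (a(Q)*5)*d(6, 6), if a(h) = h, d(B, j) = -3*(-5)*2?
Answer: 450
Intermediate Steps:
d(B, j) = 30 (d(B, j) = 15*2 = 30)
(a(Q)*5)*d(6, 6) = (3*5)*30 = 15*30 = 450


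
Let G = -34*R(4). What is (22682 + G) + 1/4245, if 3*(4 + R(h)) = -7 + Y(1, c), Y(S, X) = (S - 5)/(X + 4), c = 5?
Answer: 874985069/38205 ≈ 22902.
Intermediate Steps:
Y(S, X) = (-5 + S)/(4 + X)
R(h) = -175/27 (R(h) = -4 + (-7 + (-5 + 1)/(4 + 5))/3 = -4 + (-7 - 4/9)/3 = -4 + (⅓)*(-67/9) = -4 - 67/27 = -175/27)
G = 5950/27 (G = -34*(-175/27) = 5950/27 ≈ 220.37)
(22682 + G) + 1/4245 = (22682 + 5950/27) + 1/4245 = 618364/27 + 1/4245 = 874985069/38205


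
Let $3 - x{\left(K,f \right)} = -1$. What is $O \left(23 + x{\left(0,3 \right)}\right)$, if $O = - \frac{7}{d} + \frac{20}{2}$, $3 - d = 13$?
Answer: $\frac{2889}{10} \approx 288.9$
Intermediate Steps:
$d = -10$ ($d = 3 - 13 = -10$)
$x{\left(K,f \right)} = 4$ ($x{\left(K,f \right)} = 3 - -1 = 3 + 1 = 4$)
$O = \frac{107}{10}$ ($O = - \frac{7}{-10} + \frac{20}{2} = \left(-7\right) \left(- \frac{1}{10}\right) + 20 \cdot \frac{1}{2} = \frac{7}{10} + 10 = \frac{107}{10} \approx 10.7$)
$O \left(23 + x{\left(0,3 \right)}\right) = \frac{107 \left(23 + 4\right)}{10} = \frac{107}{10} \cdot 27 = \frac{2889}{10}$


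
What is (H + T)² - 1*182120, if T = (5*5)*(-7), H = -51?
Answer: -131044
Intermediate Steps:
T = -175 (T = 25*(-7) = -175)
(H + T)² - 1*182120 = (-51 - 175)² - 1*182120 = (-226)² - 182120 = 51076 - 182120 = -131044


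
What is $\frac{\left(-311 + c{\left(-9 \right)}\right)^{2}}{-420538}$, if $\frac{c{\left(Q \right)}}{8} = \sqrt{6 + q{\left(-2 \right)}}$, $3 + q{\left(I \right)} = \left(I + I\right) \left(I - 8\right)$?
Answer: $- \frac{99473}{420538} + \frac{2488 \sqrt{43}}{210269} \approx -0.15895$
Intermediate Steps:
$q{\left(I \right)} = -3 + 2 I \left(-8 + I\right)$ ($q{\left(I \right)} = -3 + \left(I + I\right) \left(I - 8\right) = -3 + 2 I \left(I - 8\right) = -3 + 2 I \left(-8 + I\right)$)
$c{\left(Q \right)} = 8 \sqrt{43}$ ($c{\left(Q \right)} = 8 \sqrt{6 - \left(-29 - 8\right)} = 8 \sqrt{6 + \left(-3 + 32 + 2 \cdot 4\right)} = 8 \sqrt{6 + \left(-3 + 32 + 8\right)} = 8 \sqrt{6 + 37} = 8 \sqrt{43}$)
$\frac{\left(-311 + c{\left(-9 \right)}\right)^{2}}{-420538} = \frac{\left(-311 + 8 \sqrt{43}\right)^{2}}{-420538} = \left(-311 + 8 \sqrt{43}\right)^{2} \left(- \frac{1}{420538}\right) = - \frac{\left(-311 + 8 \sqrt{43}\right)^{2}}{420538}$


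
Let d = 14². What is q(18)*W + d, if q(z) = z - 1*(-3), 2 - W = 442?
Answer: -9044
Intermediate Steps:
W = -440 (W = 2 - 1*442 = 2 - 442 = -440)
q(z) = 3 + z (q(z) = z + 3 = 3 + z)
d = 196
q(18)*W + d = (3 + 18)*(-440) + 196 = 21*(-440) + 196 = -9240 + 196 = -9044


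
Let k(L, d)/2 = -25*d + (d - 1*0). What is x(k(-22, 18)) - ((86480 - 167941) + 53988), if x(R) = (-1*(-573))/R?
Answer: 7912033/288 ≈ 27472.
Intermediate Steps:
k(L, d) = -48*d (k(L, d) = 2*(-25*d + (d - 1*0)) = 2*(-25*d + (d + 0)) = 2*(-25*d + d) = 2*(-24*d) = -48*d)
x(R) = 573/R
x(k(-22, 18)) - ((86480 - 167941) + 53988) = 573/((-48*18)) - ((86480 - 167941) + 53988) = 573/(-864) - (-81461 + 53988) = 573*(-1/864) - 1*(-27473) = -191/288 + 27473 = 7912033/288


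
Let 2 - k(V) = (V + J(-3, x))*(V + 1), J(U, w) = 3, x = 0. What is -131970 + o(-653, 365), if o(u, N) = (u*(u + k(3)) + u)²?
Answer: 193707242914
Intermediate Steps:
k(V) = 2 - (1 + V)*(3 + V) (k(V) = 2 - (V + 3)*(V + 1) = 2 - (3 + V)*(1 + V) = 2 - (1 + V)*(3 + V))
o(u, N) = (u + u*(-22 + u))² (o(u, N) = (u*(u + (-1 - 1*3² - 4*3)) + u)² = (u*(u + (-1 - 1*9 - 12)) + u)² = (u*(u + (-1 - 9 - 12)) + u)² = (u*(u - 22) + u)² = (u*(-22 + u) + u)² = (u + u*(-22 + u))²)
-131970 + o(-653, 365) = -131970 + (-653)²*(-21 - 653)² = -131970 + 426409*(-674)² = -131970 + 426409*454276 = -131970 + 193707374884 = 193707242914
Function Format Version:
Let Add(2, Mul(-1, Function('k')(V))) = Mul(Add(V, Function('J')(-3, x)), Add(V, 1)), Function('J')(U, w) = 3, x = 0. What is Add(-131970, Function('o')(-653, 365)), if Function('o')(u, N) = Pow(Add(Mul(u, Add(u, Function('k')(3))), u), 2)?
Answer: 193707242914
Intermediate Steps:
Function('k')(V) = Add(2, Mul(-1, Add(1, V), Add(3, V))) (Function('k')(V) = Add(2, Mul(-1, Mul(Add(V, 3), Add(V, 1)))) = Add(2, Mul(-1, Mul(Add(3, V), Add(1, V)))) = Add(2, Mul(-1, Mul(Add(1, V), Add(3, V)))) = Add(2, Mul(-1, Add(1, V), Add(3, V))))
Function('o')(u, N) = Pow(Add(u, Mul(u, Add(-22, u))), 2) (Function('o')(u, N) = Pow(Add(Mul(u, Add(u, Add(-1, Mul(-1, Pow(3, 2)), Mul(-4, 3)))), u), 2) = Pow(Add(Mul(u, Add(u, Add(-1, Mul(-1, 9), -12))), u), 2) = Pow(Add(Mul(u, Add(u, Add(-1, -9, -12))), u), 2) = Pow(Add(Mul(u, Add(u, -22)), u), 2) = Pow(Add(Mul(u, Add(-22, u)), u), 2) = Pow(Add(u, Mul(u, Add(-22, u))), 2))
Add(-131970, Function('o')(-653, 365)) = Add(-131970, Mul(Pow(-653, 2), Pow(Add(-21, -653), 2))) = Add(-131970, Mul(426409, Pow(-674, 2))) = Add(-131970, Mul(426409, 454276)) = Add(-131970, 193707374884) = 193707242914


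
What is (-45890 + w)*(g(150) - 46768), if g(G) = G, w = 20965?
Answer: 1161953650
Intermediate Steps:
(-45890 + w)*(g(150) - 46768) = (-45890 + 20965)*(150 - 46768) = -24925*(-46618) = 1161953650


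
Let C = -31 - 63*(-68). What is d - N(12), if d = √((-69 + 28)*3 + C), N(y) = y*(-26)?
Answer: 312 + √4130 ≈ 376.27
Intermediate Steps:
N(y) = -26*y
C = 4253 (C = -31 + 4284 = 4253)
d = √4130 (d = √((-69 + 28)*3 + 4253) = √(-41*3 + 4253) = √(-123 + 4253) = √4130 ≈ 64.265)
d - N(12) = √4130 - (-26)*12 = √4130 - 1*(-312) = √4130 + 312 = 312 + √4130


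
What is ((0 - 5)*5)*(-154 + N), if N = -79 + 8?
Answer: 5625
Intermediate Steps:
N = -71
((0 - 5)*5)*(-154 + N) = ((0 - 5)*5)*(-154 - 71) = -5*5*(-225) = -25*(-225) = 5625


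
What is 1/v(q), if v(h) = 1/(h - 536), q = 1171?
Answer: 635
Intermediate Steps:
v(h) = 1/(-536 + h)
1/v(q) = 1/(1/(-536 + 1171)) = 1/(1/635) = 635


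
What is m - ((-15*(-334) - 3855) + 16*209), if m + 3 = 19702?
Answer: 15200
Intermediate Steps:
m = 19699 (m = -3 + 19702 = 19699)
m - ((-15*(-334) - 3855) + 16*209) = 19699 - ((-15*(-334) - 3855) + 16*209) = 19699 - ((5010 - 3855) + 3344) = 19699 - (1155 + 3344) = 19699 - 1*4499 = 19699 - 4499 = 15200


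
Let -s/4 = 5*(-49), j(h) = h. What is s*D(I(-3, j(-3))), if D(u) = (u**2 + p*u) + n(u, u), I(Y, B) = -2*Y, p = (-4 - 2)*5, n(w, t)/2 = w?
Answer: -129360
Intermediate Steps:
n(w, t) = 2*w
p = -30 (p = -6*5 = -30)
D(u) = u**2 - 28*u (D(u) = (u**2 - 30*u) + 2*u = u**2 - 28*u)
s = 980 (s = -20*(-49) = -4*(-245) = 980)
s*D(I(-3, j(-3))) = 980*((-2*(-3))*(-28 - 2*(-3))) = 980*(6*(-28 + 6)) = 980*(6*(-22)) = 980*(-132) = -129360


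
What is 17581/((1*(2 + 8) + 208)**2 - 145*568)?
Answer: -17581/34836 ≈ -0.50468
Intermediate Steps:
17581/((1*(2 + 8) + 208)**2 - 145*568) = 17581/((1*10 + 208)**2 - 1*82360) = 17581/((10 + 208)**2 - 82360) = 17581/(218**2 - 82360) = 17581/(47524 - 82360) = 17581/(-34836) = 17581*(-1/34836) = -17581/34836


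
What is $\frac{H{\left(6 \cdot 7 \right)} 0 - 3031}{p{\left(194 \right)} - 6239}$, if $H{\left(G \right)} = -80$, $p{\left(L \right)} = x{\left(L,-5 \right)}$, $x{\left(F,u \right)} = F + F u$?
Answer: $\frac{3031}{7015} \approx 0.43207$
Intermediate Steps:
$p{\left(L \right)} = - 4 L$ ($p{\left(L \right)} = L \left(1 - 5\right) = L \left(-4\right) = - 4 L$)
$\frac{H{\left(6 \cdot 7 \right)} 0 - 3031}{p{\left(194 \right)} - 6239} = \frac{\left(-80\right) 0 - 3031}{\left(-4\right) 194 - 6239} = \frac{0 - 3031}{-776 - 6239} = - \frac{3031}{-7015} = \left(-3031\right) \left(- \frac{1}{7015}\right) = \frac{3031}{7015}$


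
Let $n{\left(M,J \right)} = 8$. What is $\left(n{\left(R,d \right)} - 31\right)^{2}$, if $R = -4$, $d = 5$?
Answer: $529$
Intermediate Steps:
$\left(n{\left(R,d \right)} - 31\right)^{2} = \left(8 - 31\right)^{2} = \left(-23\right)^{2} = 529$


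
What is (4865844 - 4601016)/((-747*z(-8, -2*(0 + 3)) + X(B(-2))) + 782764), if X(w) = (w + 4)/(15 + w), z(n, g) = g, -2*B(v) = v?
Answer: 1412416/4198647 ≈ 0.33640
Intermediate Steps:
B(v) = -v/2
X(w) = (4 + w)/(15 + w)
(4865844 - 4601016)/((-747*z(-8, -2*(0 + 3)) + X(B(-2))) + 782764) = (4865844 - 4601016)/((-(-1494)*(0 + 3) + (4 - ½*(-2))/(15 - ½*(-2))) + 782764) = 264828/((-(-1494)*3 + (4 + 1)/(15 + 1)) + 782764) = 264828/((-747*(-6) + 5/16) + 782764) = 264828/((4482 + (1/16)*5) + 782764) = 264828/((4482 + 5/16) + 782764) = 264828/(71717/16 + 782764) = 264828/(12595941/16) = 264828*(16/12595941) = 1412416/4198647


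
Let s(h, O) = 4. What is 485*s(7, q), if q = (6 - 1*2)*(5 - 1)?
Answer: 1940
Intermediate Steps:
q = 16 (q = (6 - 2)*4 = 4*4 = 16)
485*s(7, q) = 485*4 = 1940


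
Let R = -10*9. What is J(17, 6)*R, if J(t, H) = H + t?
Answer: -2070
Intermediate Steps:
R = -90
J(17, 6)*R = (6 + 17)*(-90) = 23*(-90) = -2070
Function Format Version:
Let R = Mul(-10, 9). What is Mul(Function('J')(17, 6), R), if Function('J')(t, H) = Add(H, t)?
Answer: -2070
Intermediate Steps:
R = -90
Mul(Function('J')(17, 6), R) = Mul(Add(6, 17), -90) = Mul(23, -90) = -2070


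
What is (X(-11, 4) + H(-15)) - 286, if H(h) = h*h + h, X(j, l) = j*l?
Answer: -120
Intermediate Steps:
H(h) = h + h² (H(h) = h² + h = h + h²)
(X(-11, 4) + H(-15)) - 286 = (-11*4 - 15*(1 - 15)) - 286 = (-44 - 15*(-14)) - 286 = (-44 + 210) - 286 = 166 - 286 = -120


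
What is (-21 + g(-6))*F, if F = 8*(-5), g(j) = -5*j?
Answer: -360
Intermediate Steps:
F = -40
(-21 + g(-6))*F = (-21 - 5*(-6))*(-40) = (-21 + 30)*(-40) = 9*(-40) = -360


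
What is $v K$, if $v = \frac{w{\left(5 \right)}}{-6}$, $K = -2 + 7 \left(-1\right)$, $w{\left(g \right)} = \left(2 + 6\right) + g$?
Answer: $\frac{39}{2} \approx 19.5$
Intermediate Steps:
$w{\left(g \right)} = 8 + g$
$K = -9$ ($K = -2 - 7 = -9$)
$v = - \frac{13}{6}$ ($v = \frac{8 + 5}{-6} = 13 \left(- \frac{1}{6}\right) = - \frac{13}{6} \approx -2.1667$)
$v K = \left(- \frac{13}{6}\right) \left(-9\right) = \frac{39}{2}$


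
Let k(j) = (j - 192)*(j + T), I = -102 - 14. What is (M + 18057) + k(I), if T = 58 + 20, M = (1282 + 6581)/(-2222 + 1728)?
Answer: 14694071/494 ≈ 29745.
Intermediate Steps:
I = -116
M = -7863/494 (M = 7863/(-494) = 7863*(-1/494) = -7863/494 ≈ -15.917)
T = 78
k(j) = (-192 + j)*(78 + j) (k(j) = (j - 192)*(j + 78) = (-192 + j)*(78 + j))
(M + 18057) + k(I) = (-7863/494 + 18057) + (-14976 + (-116)² - 114*(-116)) = 8912295/494 + (-14976 + 13456 + 13224) = 8912295/494 + 11704 = 14694071/494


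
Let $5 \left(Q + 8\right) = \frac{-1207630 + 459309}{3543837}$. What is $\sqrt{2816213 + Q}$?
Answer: $\frac{2 \sqrt{221050627636054381935}}{17719185} \approx 1678.2$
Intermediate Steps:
$Q = - \frac{142501801}{17719185}$ ($Q = -8 + \frac{\left(-1207630 + 459309\right) \frac{1}{3543837}}{5} = -8 + \frac{\left(-748321\right) \frac{1}{3543837}}{5} = -8 + \frac{1}{5} \left(- \frac{748321}{3543837}\right) = -8 - \frac{748321}{17719185} = - \frac{142501801}{17719185} \approx -8.0422$)
$\sqrt{2816213 + Q} = \sqrt{2816213 - \frac{142501801}{17719185}} = \sqrt{\frac{49900856644604}{17719185}} = \frac{2 \sqrt{221050627636054381935}}{17719185}$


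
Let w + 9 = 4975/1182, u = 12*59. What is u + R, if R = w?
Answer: 831193/1182 ≈ 703.21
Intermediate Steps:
u = 708
w = -5663/1182 (w = -9 + 4975/1182 = -5663/1182 ≈ -4.7910)
R = -5663/1182 ≈ -4.7910
u + R = 708 - 5663/1182 = 831193/1182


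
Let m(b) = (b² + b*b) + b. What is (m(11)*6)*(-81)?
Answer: -122958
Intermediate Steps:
m(b) = b + 2*b² (m(b) = (b² + b²) + b = 2*b² + b = b + 2*b²)
(m(11)*6)*(-81) = ((11*(1 + 2*11))*6)*(-81) = ((11*(1 + 22))*6)*(-81) = ((11*23)*6)*(-81) = (253*6)*(-81) = 1518*(-81) = -122958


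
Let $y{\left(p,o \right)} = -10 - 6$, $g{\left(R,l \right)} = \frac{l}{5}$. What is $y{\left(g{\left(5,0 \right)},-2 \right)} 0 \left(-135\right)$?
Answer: $0$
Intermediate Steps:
$g{\left(R,l \right)} = \frac{l}{5}$ ($g{\left(R,l \right)} = l \frac{1}{5} = \frac{l}{5}$)
$y{\left(p,o \right)} = -16$
$y{\left(g{\left(5,0 \right)},-2 \right)} 0 \left(-135\right) = - 16 \cdot 0 \left(-135\right) = \left(-16\right) 0 = 0$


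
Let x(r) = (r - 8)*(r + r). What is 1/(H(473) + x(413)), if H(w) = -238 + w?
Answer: 1/334765 ≈ 2.9872e-6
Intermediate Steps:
x(r) = 2*r*(-8 + r) (x(r) = (-8 + r)*(2*r) = 2*r*(-8 + r))
1/(H(473) + x(413)) = 1/((-238 + 473) + 2*413*(-8 + 413)) = 1/(235 + 2*413*405) = 1/(235 + 334530) = 1/334765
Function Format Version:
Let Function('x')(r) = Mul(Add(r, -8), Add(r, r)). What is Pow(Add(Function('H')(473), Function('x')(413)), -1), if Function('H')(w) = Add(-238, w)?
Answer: Rational(1, 334765) ≈ 2.9872e-6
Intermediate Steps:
Function('x')(r) = Mul(2, r, Add(-8, r)) (Function('x')(r) = Mul(Add(-8, r), Mul(2, r)) = Mul(2, r, Add(-8, r)))
Pow(Add(Function('H')(473), Function('x')(413)), -1) = Pow(Add(Add(-238, 473), Mul(2, 413, Add(-8, 413))), -1) = Pow(Add(235, Mul(2, 413, 405)), -1) = Pow(Add(235, 334530), -1) = Pow(334765, -1) = Rational(1, 334765)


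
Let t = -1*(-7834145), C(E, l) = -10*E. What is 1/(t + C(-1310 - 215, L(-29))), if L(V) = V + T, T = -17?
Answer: 1/7849395 ≈ 1.2740e-7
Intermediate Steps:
L(V) = -17 + V (L(V) = V - 17 = -17 + V)
t = 7834145
1/(t + C(-1310 - 215, L(-29))) = 1/(7834145 - 10*(-1310 - 215)) = 1/(7834145 - 10*(-1525)) = 1/(7834145 + 15250) = 1/7849395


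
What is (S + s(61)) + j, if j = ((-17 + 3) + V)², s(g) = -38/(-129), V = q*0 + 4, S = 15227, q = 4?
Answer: 1977221/129 ≈ 15327.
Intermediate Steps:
V = 4 (V = 4*0 + 4 = 0 + 4 = 4)
s(g) = 38/129 (s(g) = -38*(-1/129) = 38/129)
j = 100 (j = ((-17 + 3) + 4)² = (-14 + 4)² = (-10)² = 100)
(S + s(61)) + j = (15227 + 38/129) + 100 = 1964321/129 + 100 = 1977221/129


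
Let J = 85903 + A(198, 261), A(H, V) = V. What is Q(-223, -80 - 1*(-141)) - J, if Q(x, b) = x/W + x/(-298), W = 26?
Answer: -166914832/1937 ≈ -86172.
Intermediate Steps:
J = 86164 (J = 85903 + 261 = 86164)
Q(x, b) = 68*x/1937 (Q(x, b) = x/26 + x/(-298) = x*(1/26) + x*(-1/298) = x/26 - x/298 = 68*x/1937)
Q(-223, -80 - 1*(-141)) - J = (68/1937)*(-223) - 1*86164 = -15164/1937 - 86164 = -166914832/1937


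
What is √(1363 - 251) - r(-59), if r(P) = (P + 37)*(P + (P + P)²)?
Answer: 305030 + 2*√278 ≈ 3.0506e+5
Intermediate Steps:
r(P) = (37 + P)*(P + 4*P²) (r(P) = (37 + P)*(P + (2*P)²) = (37 + P)*(P + 4*P²))
√(1363 - 251) - r(-59) = √(1363 - 251) - (-59)*(37 + 4*(-59)² + 149*(-59)) = √1112 - (-59)*(37 + 4*3481 - 8791) = 2*√278 - (-59)*(37 + 13924 - 8791) = 2*√278 - (-59)*5170 = 2*√278 - 1*(-305030) = 2*√278 + 305030 = 305030 + 2*√278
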